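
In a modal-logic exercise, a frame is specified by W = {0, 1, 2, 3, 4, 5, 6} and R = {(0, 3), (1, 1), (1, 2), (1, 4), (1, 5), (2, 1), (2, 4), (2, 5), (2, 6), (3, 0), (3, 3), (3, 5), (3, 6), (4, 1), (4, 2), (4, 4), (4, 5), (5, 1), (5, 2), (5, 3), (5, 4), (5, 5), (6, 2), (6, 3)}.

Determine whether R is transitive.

No

Transitive: no — 0 R 3 and 3 R 5, but not 0 R 5.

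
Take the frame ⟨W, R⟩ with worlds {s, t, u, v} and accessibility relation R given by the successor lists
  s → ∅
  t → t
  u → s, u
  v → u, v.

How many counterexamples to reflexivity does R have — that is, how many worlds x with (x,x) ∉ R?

1

Enumerating: s.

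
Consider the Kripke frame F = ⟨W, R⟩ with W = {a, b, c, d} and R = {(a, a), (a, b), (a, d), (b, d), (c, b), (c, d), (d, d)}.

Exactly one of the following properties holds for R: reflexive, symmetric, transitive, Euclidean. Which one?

transitive

Reflexive: no — b is not related to itself.
Symmetric: no — a R b but not b R a.
Transitive: yes — every two-step R-path is closed by a direct edge.
Euclidean: no — a R d and a R b, but not d R b.
Only transitive holds.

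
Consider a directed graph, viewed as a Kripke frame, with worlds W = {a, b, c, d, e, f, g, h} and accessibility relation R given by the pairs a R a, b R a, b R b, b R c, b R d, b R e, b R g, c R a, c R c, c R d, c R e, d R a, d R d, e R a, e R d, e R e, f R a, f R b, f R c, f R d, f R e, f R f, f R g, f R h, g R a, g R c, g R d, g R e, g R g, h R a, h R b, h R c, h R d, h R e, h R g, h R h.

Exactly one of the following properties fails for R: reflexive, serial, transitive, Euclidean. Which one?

Euclidean

Reflexive: yes — every world is R-related to itself.
Serial: yes — every world has a successor (e.g. a R a).
Transitive: yes — every two-step R-path is closed by a direct edge.
Euclidean: no — b R a and b R c, but not a R c.
Only Euclidean fails.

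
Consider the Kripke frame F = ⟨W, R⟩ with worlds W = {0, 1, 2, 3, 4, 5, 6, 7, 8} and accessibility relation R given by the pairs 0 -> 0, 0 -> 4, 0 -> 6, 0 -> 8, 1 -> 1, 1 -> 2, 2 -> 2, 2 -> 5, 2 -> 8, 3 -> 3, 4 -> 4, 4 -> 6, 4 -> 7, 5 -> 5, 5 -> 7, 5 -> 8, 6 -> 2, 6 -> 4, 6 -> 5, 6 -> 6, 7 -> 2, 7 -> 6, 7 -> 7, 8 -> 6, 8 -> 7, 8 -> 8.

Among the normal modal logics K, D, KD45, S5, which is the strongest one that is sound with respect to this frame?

Serial (axiom D): yes — every world has a successor (e.g. 0 R 0).
Euclidean (axiom 5): no — 0 R 4 and 0 R 8, but not 4 R 8.
Transitive (axiom 4): no — 0 R 4 and 4 R 7, but not 0 R 7.
Reflexive (axiom T): yes — every world is R-related to itself.
So F validates K, D; KD45 would additionally require R to be Euclidean and transitive. The strongest is D.

D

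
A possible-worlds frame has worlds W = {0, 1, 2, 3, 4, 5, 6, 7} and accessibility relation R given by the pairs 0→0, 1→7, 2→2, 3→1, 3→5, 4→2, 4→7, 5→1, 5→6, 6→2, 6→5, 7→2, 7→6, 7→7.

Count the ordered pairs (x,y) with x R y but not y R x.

9

Enumerating: (1,7), (3,1), (3,5), (4,2), (4,7), (5,1), (6,2), (7,2), (7,6).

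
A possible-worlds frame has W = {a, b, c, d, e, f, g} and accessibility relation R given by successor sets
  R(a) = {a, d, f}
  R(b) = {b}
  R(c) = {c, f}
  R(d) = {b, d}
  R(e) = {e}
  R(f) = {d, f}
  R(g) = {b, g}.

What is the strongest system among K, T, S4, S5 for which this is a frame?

T

Reflexive (axiom T): yes — every world is R-related to itself.
Transitive (axiom 4): no — a R d and d R b, but not a R b.
Euclidean (axiom 5): no — a R d and a R f, but not d R f.
So F validates K, T; S4 would additionally require R to be transitive. The strongest is T.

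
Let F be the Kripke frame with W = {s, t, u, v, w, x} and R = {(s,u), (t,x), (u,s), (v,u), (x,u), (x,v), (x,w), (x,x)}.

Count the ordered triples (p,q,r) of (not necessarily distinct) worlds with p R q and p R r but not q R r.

14

Enumerating: (s,u,u), (u,s,s), (v,u,u), (x,u,u), (x,u,v), (x,u,w), (x,u,x), (x,v,v), (x,v,w), (x,v,x), (x,w,u), (x,w,v), (x,w,w), (x,w,x).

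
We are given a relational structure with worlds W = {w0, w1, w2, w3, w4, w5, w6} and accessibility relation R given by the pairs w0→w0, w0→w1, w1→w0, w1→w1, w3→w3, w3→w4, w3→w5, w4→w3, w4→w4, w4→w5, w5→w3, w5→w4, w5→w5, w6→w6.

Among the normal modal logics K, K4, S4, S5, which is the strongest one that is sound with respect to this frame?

K4

Transitive (axiom 4): yes — every two-step R-path is closed by a direct edge.
Reflexive (axiom T): no — w2 is not related to itself.
Euclidean (axiom 5): yes — any two successors of a common world are R-related.
So F validates K, K4; S4 would additionally require R to be reflexive. The strongest is K4.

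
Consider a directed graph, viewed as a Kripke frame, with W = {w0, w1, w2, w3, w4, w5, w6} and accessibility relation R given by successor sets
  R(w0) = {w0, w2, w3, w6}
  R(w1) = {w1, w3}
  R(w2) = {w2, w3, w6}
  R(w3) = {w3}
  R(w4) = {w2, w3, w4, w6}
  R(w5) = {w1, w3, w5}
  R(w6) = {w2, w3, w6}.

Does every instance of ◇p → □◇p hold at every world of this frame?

No

Axiom 5 corresponds to the accessibility relation being Euclidean.
Euclidean: no — w0 R w3 and w0 R w2, but not w3 R w2.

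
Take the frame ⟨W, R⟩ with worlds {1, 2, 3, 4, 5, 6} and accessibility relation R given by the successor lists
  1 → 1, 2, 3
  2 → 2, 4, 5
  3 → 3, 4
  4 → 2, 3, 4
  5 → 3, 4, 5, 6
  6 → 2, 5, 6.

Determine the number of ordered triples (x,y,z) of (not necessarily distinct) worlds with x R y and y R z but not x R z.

Enumerating: (1,2,4), (1,2,5), (1,3,4), (2,4,3), (2,5,3), (2,5,6), (3,4,2), (4,2,5), (5,4,2), (5,6,2), (6,2,4), (6,5,3), (6,5,4).

13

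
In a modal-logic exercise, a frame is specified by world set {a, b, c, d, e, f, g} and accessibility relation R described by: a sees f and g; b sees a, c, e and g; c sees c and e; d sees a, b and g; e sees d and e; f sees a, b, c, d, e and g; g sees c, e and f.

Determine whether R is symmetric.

Symmetric: no — a R g but not g R a.

No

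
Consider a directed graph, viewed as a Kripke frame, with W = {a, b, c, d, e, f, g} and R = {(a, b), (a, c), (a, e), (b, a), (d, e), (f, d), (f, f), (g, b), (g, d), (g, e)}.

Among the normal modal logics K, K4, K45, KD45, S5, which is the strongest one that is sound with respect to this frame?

K

Transitive (axiom 4): no — b R a and a R c, but not b R c.
Euclidean (axiom 5): no — a R b and a R c, but not b R c.
Serial (axiom D): no — c has no R-successor.
Reflexive (axiom T): no — a is not related to itself.
So F validates K; K4 would additionally require R to be transitive. The strongest is K.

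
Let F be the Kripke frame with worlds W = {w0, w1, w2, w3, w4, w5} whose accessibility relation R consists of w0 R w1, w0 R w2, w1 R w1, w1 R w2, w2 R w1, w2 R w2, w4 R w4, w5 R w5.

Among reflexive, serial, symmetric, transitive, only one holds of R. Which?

transitive

Reflexive: no — w0 is not related to itself.
Serial: no — w3 has no R-successor.
Symmetric: no — w0 R w1 but not w1 R w0.
Transitive: yes — every two-step R-path is closed by a direct edge.
Only transitive holds.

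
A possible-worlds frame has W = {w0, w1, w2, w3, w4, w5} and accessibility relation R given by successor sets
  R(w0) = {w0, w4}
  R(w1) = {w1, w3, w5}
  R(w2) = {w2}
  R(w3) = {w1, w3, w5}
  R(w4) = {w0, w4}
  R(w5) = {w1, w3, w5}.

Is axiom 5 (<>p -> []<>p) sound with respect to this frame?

The schema 5 characterises exactly the Euclidean frames.
Euclidean: yes — any two successors of a common world are R-related.

Yes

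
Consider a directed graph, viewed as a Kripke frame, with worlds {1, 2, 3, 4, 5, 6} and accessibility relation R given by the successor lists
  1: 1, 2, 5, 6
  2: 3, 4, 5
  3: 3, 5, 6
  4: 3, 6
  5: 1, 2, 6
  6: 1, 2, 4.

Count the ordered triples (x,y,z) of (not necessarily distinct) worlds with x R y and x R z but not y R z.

Enumerating: (1,2,1), (1,2,2), (1,2,6), (1,5,5), (1,6,5), (1,6,6), (2,3,4), (2,4,4), (2,4,5), (2,5,3), (2,5,4), (2,5,5), … and 17 more.
Total: 29.

29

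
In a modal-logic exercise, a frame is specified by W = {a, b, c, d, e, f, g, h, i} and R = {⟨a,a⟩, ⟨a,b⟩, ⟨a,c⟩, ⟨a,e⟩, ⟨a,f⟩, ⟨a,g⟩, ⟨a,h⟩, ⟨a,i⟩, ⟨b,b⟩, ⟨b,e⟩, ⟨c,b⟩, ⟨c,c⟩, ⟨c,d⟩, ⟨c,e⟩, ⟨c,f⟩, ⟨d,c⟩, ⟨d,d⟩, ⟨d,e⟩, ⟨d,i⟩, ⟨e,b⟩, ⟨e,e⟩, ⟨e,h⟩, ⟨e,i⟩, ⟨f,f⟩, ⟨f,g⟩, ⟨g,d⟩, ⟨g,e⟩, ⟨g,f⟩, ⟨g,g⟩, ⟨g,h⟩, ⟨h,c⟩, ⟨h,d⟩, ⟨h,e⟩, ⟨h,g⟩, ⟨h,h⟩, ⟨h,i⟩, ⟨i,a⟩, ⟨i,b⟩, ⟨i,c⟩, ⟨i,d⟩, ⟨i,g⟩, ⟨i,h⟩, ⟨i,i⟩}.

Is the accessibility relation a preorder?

No

Reflexive: yes — every world is R-related to itself.
Transitive: no — a R c and c R d, but not a R d.
So R is not a preorder.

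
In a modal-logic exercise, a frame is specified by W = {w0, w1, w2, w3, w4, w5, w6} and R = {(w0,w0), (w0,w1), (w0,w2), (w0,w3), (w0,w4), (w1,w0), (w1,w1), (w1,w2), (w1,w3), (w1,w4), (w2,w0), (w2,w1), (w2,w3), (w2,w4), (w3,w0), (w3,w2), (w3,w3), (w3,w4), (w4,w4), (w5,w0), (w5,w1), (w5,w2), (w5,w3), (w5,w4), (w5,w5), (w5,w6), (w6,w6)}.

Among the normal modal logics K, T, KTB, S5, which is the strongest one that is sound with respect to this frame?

K

Reflexive (axiom T): no — w2 is not related to itself.
Symmetric (axiom B): no — w0 R w4 but not w4 R w0.
Euclidean (axiom 5): no — w0 R w3 and w0 R w1, but not w3 R w1.
So F validates K; T would additionally require R to be reflexive. The strongest is K.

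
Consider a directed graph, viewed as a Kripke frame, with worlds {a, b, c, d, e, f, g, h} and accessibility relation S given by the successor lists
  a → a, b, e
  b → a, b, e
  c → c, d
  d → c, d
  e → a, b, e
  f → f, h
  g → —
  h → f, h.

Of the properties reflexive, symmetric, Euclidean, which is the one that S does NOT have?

Reflexive: no — g is not related to itself.
Symmetric: yes — every pair in S has its reverse in S.
Euclidean: yes — any two successors of a common world are S-related.
Only reflexive fails.

reflexive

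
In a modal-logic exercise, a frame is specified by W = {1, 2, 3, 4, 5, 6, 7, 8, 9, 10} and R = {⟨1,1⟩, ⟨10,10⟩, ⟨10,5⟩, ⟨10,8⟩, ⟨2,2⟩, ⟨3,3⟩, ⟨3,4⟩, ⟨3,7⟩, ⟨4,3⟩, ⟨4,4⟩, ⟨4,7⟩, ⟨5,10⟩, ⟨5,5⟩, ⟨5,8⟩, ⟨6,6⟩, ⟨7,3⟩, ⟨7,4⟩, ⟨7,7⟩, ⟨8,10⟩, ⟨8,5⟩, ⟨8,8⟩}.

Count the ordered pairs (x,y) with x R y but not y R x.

0

R is symmetric; there are no such tuples.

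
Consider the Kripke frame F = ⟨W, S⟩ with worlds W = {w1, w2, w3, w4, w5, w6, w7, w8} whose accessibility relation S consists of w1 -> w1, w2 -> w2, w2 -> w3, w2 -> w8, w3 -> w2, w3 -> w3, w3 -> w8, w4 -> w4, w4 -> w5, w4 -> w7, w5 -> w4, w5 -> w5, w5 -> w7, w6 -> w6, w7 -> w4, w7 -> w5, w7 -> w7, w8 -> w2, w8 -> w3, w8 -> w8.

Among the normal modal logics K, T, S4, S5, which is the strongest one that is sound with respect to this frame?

Reflexive (axiom T): yes — every world is S-related to itself.
Transitive (axiom 4): yes — every two-step S-path is closed by a direct edge.
Euclidean (axiom 5): yes — any two successors of a common world are S-related.
So F validates K, T, S4, S5. The strongest is S5.

S5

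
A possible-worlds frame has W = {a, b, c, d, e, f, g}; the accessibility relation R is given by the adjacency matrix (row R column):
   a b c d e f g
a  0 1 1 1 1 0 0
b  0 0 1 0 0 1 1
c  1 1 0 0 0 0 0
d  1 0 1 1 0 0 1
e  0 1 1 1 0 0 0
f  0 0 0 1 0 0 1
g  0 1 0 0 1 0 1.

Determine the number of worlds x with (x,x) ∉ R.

5

Enumerating: a, b, c, e, f.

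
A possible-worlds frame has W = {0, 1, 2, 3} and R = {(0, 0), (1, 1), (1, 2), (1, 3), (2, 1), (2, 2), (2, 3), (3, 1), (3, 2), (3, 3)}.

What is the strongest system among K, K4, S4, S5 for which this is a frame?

S5

Transitive (axiom 4): yes — every two-step R-path is closed by a direct edge.
Reflexive (axiom T): yes — every world is R-related to itself.
Euclidean (axiom 5): yes — any two successors of a common world are R-related.
So F validates K, K4, S4, S5. The strongest is S5.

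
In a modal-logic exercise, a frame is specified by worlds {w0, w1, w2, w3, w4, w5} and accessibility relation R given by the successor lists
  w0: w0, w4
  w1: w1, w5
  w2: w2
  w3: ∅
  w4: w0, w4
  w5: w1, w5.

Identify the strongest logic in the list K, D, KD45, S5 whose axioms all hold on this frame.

Serial (axiom D): no — w3 has no R-successor.
Euclidean (axiom 5): yes — any two successors of a common world are R-related.
Transitive (axiom 4): yes — every two-step R-path is closed by a direct edge.
Reflexive (axiom T): no — w3 is not related to itself.
So F validates K; D would additionally require R to be serial. The strongest is K.

K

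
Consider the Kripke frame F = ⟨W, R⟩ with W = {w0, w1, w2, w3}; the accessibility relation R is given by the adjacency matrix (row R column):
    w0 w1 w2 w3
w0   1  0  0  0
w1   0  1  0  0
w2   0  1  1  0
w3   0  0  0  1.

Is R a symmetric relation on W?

Symmetric: no — w2 R w1 but not w1 R w2.

No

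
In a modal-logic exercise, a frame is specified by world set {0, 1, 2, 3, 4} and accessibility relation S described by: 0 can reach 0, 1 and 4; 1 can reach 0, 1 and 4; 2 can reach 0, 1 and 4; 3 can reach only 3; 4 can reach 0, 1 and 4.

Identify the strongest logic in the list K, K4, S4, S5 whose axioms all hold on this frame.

Transitive (axiom 4): yes — every two-step S-path is closed by a direct edge.
Reflexive (axiom T): no — 2 is not related to itself.
Euclidean (axiom 5): yes — any two successors of a common world are S-related.
So F validates K, K4; S4 would additionally require S to be reflexive. The strongest is K4.

K4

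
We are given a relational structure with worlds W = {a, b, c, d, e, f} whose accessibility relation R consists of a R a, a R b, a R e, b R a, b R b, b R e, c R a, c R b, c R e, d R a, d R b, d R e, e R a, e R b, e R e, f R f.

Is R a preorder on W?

Reflexive: no — c is not related to itself.
Transitive: yes — every two-step R-path is closed by a direct edge.
So R is not a preorder.

No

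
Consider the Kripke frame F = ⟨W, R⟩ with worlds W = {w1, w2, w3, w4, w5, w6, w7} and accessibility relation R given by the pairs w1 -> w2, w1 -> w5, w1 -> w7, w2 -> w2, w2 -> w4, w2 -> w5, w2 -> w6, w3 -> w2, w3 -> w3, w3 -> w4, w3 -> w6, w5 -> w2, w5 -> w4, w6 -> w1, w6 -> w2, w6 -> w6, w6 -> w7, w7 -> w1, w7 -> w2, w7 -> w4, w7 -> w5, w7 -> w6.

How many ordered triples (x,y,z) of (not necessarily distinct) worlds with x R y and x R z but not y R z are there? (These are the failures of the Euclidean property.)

Enumerating: (w1,w2,w7), (w1,w5,w5), (w1,w5,w7), (w1,w7,w7), (w2,w4,w2), (w2,w4,w4), (w2,w4,w5), (w2,w4,w6), (w2,w5,w5), (w2,w5,w6), (w2,w6,w4), (w2,w6,w5), … and 28 more.
Total: 40.

40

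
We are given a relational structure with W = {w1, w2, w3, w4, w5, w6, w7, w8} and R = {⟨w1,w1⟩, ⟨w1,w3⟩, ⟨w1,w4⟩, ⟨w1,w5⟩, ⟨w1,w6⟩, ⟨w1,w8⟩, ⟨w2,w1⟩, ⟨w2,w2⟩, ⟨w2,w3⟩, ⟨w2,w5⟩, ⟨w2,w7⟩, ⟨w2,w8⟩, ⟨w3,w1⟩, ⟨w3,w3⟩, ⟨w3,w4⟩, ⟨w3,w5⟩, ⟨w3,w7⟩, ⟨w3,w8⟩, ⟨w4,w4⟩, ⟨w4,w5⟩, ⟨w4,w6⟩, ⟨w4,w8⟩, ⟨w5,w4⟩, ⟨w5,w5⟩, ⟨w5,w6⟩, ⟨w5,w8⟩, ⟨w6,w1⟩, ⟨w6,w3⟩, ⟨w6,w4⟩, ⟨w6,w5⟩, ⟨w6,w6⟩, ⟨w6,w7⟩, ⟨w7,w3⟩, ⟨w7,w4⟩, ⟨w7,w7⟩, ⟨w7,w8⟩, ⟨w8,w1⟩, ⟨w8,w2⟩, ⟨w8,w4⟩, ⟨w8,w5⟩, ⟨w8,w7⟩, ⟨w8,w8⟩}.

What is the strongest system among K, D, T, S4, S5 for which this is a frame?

Serial (axiom D): yes — every world has a successor (e.g. w1 R w1).
Reflexive (axiom T): yes — every world is R-related to itself.
Transitive (axiom 4): no — w1 R w3 and w3 R w7, but not w1 R w7.
Euclidean (axiom 5): no — w1 R w3 and w1 R w6, but not w3 R w6.
So F validates K, D, T; S4 would additionally require R to be transitive. The strongest is T.

T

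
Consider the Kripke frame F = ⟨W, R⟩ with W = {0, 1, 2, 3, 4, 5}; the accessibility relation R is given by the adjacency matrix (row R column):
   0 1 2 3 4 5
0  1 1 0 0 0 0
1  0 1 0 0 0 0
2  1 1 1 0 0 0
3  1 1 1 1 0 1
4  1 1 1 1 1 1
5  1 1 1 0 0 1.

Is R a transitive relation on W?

Yes

Transitive: yes — every two-step R-path is closed by a direct edge.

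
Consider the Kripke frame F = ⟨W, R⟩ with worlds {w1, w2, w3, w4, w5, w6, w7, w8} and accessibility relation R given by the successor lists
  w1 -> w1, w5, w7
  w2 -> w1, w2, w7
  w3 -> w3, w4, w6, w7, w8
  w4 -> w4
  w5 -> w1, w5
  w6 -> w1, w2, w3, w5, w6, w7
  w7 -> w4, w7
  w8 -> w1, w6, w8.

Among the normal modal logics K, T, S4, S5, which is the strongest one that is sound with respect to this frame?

T

Reflexive (axiom T): yes — every world is R-related to itself.
Transitive (axiom 4): no — w1 R w7 and w7 R w4, but not w1 R w4.
Euclidean (axiom 5): no — w1 R w5 and w1 R w7, but not w5 R w7.
So F validates K, T; S4 would additionally require R to be transitive. The strongest is T.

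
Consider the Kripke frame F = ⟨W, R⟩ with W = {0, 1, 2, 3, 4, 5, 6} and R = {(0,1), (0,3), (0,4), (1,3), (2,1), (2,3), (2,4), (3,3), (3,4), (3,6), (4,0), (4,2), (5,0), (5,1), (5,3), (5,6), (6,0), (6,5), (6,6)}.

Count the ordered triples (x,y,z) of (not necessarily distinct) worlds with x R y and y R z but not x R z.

Enumerating: (0,3,6), (0,4,0), (0,4,2), (1,3,4), (1,3,6), (2,3,6), (2,4,0), (2,4,2), (3,4,0), (3,4,2), (3,6,0), (3,6,5), … and 14 more.
Total: 26.

26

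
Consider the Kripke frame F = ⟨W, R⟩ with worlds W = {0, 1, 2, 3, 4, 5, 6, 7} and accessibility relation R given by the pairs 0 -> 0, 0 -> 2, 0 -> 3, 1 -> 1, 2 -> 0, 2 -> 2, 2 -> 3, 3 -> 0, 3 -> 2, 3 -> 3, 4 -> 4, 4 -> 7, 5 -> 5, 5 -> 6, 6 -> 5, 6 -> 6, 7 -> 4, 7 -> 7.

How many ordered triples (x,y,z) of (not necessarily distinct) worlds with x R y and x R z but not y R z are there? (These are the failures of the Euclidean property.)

0

R is Euclidean; there are no such tuples.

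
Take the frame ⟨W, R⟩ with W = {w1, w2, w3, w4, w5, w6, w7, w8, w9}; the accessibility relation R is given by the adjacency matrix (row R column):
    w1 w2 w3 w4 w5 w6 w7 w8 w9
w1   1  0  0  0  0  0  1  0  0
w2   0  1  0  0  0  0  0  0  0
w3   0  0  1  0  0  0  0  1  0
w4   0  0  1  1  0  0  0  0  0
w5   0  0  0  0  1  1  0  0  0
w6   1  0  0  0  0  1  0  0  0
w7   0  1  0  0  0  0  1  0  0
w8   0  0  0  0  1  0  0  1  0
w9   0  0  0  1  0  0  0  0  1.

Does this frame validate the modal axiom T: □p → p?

By correspondence theory, T is valid on a frame iff R is reflexive.
Reflexive: yes — every world is R-related to itself.

Yes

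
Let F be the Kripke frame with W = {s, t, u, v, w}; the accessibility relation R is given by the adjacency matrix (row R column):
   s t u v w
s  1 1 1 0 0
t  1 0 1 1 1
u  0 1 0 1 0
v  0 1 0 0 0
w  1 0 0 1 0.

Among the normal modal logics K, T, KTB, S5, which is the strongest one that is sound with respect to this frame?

Reflexive (axiom T): no — t is not related to itself.
Symmetric (axiom B): no — s R u but not u R s.
Euclidean (axiom 5): no — t R s and t R v, but not s R v.
So F validates K; T would additionally require R to be reflexive. The strongest is K.

K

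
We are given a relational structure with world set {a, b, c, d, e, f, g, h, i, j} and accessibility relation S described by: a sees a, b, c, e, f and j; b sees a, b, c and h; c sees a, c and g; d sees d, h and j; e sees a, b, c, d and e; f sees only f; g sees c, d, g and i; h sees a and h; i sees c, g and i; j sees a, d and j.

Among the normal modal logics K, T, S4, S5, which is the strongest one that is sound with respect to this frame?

T

Reflexive (axiom T): yes — every world is S-related to itself.
Transitive (axiom 4): no — a S b and b S h, but not a S h.
Euclidean (axiom 5): no — a S b and a S e, but not b S e.
So F validates K, T; S4 would additionally require S to be transitive. The strongest is T.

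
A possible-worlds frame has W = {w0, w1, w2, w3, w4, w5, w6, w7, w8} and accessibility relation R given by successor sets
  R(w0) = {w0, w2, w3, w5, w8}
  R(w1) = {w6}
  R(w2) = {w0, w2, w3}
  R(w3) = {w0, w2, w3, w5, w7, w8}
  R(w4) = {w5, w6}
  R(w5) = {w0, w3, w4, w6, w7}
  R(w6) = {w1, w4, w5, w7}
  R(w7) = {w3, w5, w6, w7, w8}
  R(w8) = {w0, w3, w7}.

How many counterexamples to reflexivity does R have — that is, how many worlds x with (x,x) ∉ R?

Enumerating: w1, w4, w5, w6, w8.

5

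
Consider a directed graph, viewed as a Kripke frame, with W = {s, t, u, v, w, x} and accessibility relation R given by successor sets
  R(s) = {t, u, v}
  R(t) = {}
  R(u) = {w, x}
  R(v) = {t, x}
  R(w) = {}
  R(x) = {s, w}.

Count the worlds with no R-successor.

2

Enumerating: t, w.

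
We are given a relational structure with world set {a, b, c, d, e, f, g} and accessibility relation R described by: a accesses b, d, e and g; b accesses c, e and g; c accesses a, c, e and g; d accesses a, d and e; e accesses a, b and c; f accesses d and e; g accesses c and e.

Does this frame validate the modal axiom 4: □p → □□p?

The schema 4 characterises exactly the transitive frames.
Transitive: no — a R b and b R c, but not a R c.

No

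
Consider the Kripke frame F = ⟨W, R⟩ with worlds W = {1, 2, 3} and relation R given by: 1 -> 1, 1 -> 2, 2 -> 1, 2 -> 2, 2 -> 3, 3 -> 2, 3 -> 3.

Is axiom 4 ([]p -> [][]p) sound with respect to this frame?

By correspondence theory, 4 is valid on a frame iff R is transitive.
Transitive: no — 1 R 2 and 2 R 3, but not 1 R 3.

No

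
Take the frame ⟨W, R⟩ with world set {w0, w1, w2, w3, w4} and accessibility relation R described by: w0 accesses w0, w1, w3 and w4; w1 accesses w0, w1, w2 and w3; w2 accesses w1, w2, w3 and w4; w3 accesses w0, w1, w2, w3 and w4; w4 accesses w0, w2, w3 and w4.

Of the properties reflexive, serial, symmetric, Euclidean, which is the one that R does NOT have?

Reflexive: yes — every world is R-related to itself.
Serial: yes — every world has a successor (e.g. w0 R w0).
Symmetric: yes — every pair in R has its reverse in R.
Euclidean: no — w0 R w1 and w0 R w4, but not w1 R w4.
Only Euclidean fails.

Euclidean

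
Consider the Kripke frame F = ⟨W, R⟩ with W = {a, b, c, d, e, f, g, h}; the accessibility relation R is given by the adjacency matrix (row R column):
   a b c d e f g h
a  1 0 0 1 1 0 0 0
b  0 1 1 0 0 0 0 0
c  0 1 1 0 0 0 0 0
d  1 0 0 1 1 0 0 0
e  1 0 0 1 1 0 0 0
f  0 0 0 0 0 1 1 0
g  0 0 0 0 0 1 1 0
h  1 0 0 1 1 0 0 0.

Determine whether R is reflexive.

No

Reflexive: no — h is not related to itself.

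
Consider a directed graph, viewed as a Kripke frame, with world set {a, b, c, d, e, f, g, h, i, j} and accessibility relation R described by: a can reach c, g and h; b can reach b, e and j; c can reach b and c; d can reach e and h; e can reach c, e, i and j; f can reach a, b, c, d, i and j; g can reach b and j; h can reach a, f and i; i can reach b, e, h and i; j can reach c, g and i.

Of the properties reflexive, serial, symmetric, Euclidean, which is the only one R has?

serial

Reflexive: no — a is not related to itself.
Serial: yes — every world has a successor (e.g. a R c).
Symmetric: no — a R c but not c R a.
Euclidean: no — a R c and a R g, but not c R g.
Only serial holds.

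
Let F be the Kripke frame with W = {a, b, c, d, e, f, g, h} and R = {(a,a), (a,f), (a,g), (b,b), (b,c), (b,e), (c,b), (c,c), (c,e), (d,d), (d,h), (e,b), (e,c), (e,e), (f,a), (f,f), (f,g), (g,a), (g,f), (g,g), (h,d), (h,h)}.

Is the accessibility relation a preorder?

Yes

Reflexive: yes — every world is R-related to itself.
Transitive: yes — every two-step R-path is closed by a direct edge.
So R is a preorder.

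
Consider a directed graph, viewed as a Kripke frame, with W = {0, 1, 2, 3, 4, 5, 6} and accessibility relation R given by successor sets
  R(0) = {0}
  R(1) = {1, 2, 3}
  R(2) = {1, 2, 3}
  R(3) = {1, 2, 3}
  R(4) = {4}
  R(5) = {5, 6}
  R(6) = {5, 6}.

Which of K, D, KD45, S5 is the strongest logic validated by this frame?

S5

Serial (axiom D): yes — every world has a successor (e.g. 0 R 0).
Euclidean (axiom 5): yes — any two successors of a common world are R-related.
Transitive (axiom 4): yes — every two-step R-path is closed by a direct edge.
Reflexive (axiom T): yes — every world is R-related to itself.
So F validates K, D, KD45, S5. The strongest is S5.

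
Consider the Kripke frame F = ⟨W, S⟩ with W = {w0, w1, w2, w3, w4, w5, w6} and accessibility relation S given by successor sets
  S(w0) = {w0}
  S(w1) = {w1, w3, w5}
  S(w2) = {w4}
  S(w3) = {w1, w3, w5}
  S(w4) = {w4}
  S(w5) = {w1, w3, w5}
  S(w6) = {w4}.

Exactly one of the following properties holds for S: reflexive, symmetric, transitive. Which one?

transitive

Reflexive: no — w2 is not related to itself.
Symmetric: no — w2 S w4 but not w4 S w2.
Transitive: yes — every two-step S-path is closed by a direct edge.
Only transitive holds.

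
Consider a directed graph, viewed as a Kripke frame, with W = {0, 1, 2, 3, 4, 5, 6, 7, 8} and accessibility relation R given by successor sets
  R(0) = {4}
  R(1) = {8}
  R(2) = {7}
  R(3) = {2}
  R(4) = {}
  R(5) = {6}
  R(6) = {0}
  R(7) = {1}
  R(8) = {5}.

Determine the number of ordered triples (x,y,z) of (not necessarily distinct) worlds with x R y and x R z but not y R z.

Enumerating: (0,4,4), (1,8,8), (2,7,7), (3,2,2), (5,6,6), (6,0,0), (7,1,1), (8,5,5).

8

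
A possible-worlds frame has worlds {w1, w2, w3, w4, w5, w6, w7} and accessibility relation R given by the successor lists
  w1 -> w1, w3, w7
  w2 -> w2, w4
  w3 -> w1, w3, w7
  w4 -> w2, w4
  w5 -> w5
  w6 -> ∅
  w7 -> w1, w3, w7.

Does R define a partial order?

No

Reflexive: no — w6 is not related to itself.
Transitive: yes — every two-step R-path is closed by a direct edge.
Antisymmetric: no — w1 R w3 and w3 R w1 with w1 ≠ w3.
So R is not a partial order.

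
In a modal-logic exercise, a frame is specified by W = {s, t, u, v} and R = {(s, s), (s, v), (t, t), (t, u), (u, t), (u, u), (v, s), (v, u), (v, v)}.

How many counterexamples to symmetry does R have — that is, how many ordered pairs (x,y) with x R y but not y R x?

1

Enumerating: (v,u).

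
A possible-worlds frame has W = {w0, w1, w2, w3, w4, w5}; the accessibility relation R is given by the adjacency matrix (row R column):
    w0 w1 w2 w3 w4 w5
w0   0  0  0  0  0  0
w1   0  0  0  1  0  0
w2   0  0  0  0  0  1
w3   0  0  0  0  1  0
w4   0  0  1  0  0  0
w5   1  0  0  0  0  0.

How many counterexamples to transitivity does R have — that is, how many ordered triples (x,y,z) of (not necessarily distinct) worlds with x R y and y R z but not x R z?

4

Enumerating: (w1,w3,w4), (w2,w5,w0), (w3,w4,w2), (w4,w2,w5).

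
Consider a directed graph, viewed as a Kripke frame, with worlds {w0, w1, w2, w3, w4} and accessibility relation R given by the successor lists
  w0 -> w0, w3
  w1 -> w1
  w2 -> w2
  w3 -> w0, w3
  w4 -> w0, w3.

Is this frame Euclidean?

Euclidean: yes — any two successors of a common world are R-related.

Yes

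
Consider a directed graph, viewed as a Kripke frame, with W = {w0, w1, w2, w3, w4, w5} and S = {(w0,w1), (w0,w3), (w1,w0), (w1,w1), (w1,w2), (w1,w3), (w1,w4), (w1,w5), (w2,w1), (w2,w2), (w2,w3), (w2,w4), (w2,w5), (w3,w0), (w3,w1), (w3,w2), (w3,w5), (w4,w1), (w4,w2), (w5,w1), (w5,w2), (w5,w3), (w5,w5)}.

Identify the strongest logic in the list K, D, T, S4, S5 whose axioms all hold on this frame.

D

Serial (axiom D): yes — every world has a successor (e.g. w0 S w1).
Reflexive (axiom T): no — w0 is not related to itself.
Transitive (axiom 4): no — w0 S w1 and w1 S w2, but not w0 S w2.
Euclidean (axiom 5): no — w1 S w0 and w1 S w2, but not w0 S w2.
So F validates K, D; T would additionally require S to be reflexive. The strongest is D.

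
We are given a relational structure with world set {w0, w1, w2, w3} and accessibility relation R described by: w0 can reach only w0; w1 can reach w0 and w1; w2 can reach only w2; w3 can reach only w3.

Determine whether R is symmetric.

No

Symmetric: no — w1 R w0 but not w0 R w1.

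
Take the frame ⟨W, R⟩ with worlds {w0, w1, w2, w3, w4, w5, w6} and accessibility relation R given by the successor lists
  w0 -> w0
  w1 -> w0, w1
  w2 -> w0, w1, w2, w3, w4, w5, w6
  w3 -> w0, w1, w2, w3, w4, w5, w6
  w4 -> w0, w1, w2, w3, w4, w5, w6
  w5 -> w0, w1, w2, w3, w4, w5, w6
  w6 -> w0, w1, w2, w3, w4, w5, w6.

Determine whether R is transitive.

Transitive: yes — every two-step R-path is closed by a direct edge.

Yes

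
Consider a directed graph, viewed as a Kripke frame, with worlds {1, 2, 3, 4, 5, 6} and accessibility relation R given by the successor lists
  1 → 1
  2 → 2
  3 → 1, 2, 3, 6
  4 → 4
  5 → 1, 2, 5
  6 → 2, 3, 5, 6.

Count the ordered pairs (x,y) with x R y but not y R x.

6

Enumerating: (3,1), (3,2), (5,1), (5,2), (6,2), (6,5).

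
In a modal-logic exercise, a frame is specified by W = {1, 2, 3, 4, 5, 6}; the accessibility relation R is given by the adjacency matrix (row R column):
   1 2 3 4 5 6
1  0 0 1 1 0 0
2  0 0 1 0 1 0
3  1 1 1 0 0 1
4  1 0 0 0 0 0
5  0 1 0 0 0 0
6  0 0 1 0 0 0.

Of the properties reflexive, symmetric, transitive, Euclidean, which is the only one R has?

symmetric

Reflexive: no — 1 is not related to itself.
Symmetric: yes — every pair in R has its reverse in R.
Transitive: no — 1 R 3 and 3 R 2, but not 1 R 2.
Euclidean: no — 1 R 3 and 1 R 4, but not 3 R 4.
Only symmetric holds.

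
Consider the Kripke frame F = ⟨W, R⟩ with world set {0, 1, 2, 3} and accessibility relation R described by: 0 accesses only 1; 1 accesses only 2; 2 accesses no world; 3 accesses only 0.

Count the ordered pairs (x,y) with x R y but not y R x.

3

Enumerating: (0,1), (1,2), (3,0).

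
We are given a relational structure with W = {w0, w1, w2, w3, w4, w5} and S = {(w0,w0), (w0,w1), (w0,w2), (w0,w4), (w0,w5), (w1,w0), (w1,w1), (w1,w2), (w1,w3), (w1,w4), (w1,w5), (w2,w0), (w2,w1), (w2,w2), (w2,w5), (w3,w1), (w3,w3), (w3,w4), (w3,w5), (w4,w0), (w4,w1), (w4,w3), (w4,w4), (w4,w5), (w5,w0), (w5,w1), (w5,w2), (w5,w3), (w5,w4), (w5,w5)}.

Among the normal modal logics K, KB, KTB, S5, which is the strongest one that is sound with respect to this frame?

KTB

Symmetric (axiom B): yes — every pair in S has its reverse in S.
Reflexive (axiom T): yes — every world is S-related to itself.
Euclidean (axiom 5): no — w0 S w2 and w0 S w4, but not w2 S w4.
So F validates K, KB, KTB; S5 would additionally require S to be Euclidean. The strongest is KTB.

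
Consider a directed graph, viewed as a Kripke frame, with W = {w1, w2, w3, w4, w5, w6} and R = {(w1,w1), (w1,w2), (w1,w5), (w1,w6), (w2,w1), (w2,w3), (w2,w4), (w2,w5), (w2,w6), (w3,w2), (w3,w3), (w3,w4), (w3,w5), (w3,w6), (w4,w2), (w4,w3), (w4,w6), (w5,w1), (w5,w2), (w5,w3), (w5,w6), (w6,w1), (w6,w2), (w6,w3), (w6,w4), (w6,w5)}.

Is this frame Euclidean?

Euclidean: no — w2 R w1 and w2 R w3, but not w1 R w3.

No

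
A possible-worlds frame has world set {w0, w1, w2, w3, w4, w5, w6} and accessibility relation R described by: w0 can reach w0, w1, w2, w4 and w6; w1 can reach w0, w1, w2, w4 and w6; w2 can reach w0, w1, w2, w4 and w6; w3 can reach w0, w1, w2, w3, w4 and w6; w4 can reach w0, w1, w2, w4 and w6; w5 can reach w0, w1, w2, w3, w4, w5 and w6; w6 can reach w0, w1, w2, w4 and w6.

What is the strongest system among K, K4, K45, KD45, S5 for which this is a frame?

K4

Transitive (axiom 4): yes — every two-step R-path is closed by a direct edge.
Euclidean (axiom 5): no — w5 R w0 and w5 R w3, but not w0 R w3.
Serial (axiom D): yes — every world has a successor (e.g. w0 R w0).
Reflexive (axiom T): yes — every world is R-related to itself.
So F validates K, K4; K45 would additionally require R to be Euclidean. The strongest is K4.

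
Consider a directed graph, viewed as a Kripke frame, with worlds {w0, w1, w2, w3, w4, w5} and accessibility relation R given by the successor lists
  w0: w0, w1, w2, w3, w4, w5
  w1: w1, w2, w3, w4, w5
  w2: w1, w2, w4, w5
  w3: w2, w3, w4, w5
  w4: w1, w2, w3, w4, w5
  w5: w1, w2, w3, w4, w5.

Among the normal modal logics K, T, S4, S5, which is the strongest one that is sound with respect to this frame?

Reflexive (axiom T): yes — every world is R-related to itself.
Transitive (axiom 4): no — w2 R w1 and w1 R w3, but not w2 R w3.
Euclidean (axiom 5): no — w0 R w2 and w0 R w3, but not w2 R w3.
So F validates K, T; S4 would additionally require R to be transitive. The strongest is T.

T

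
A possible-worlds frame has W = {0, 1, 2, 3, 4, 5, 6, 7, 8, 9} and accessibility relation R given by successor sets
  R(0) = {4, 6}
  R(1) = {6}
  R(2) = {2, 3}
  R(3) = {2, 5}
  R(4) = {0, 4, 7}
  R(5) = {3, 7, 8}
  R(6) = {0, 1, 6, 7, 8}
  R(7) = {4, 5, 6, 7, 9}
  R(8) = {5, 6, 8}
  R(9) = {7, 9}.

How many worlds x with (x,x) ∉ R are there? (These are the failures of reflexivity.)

4

Enumerating: 0, 1, 3, 5.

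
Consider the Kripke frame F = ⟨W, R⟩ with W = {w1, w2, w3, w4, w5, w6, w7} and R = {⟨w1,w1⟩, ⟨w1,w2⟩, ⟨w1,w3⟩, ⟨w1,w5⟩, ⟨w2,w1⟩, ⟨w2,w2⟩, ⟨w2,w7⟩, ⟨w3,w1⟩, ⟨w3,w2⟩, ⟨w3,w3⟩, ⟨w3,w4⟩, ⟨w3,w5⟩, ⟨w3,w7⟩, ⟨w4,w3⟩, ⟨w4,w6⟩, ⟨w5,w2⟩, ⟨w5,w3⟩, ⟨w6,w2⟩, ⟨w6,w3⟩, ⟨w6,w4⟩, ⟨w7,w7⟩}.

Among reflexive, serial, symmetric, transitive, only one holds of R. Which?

Reflexive: no — w4 is not related to itself.
Serial: yes — every world has a successor (e.g. w1 R w1).
Symmetric: no — w1 R w5 but not w5 R w1.
Transitive: no — w1 R w2 and w2 R w7, but not w1 R w7.
Only serial holds.

serial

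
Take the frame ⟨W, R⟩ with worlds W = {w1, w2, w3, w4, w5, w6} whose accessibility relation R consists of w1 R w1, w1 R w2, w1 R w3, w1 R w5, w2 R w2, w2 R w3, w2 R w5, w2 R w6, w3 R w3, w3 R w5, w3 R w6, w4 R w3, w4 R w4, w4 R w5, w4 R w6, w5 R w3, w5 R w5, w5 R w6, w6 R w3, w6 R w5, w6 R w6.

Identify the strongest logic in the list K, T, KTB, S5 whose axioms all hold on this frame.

T

Reflexive (axiom T): yes — every world is R-related to itself.
Symmetric (axiom B): no — w1 R w2 but not w2 R w1.
Euclidean (axiom 5): no — w1 R w3 and w1 R w2, but not w3 R w2.
So F validates K, T; KTB would additionally require R to be symmetric. The strongest is T.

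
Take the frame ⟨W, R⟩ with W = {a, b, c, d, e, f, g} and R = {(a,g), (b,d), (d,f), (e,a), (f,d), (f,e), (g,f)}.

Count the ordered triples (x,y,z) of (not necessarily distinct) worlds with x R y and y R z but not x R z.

9

Enumerating: (a,g,f), (b,d,f), (d,f,d), (d,f,e), (e,a,g), (f,d,f), (f,e,a), (g,f,d), (g,f,e).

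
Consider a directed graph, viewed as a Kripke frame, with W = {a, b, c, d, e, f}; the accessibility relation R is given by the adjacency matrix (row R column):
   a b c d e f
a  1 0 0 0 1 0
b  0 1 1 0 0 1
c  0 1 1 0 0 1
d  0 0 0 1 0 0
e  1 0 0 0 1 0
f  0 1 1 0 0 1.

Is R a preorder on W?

Yes

Reflexive: yes — every world is R-related to itself.
Transitive: yes — every two-step R-path is closed by a direct edge.
So R is a preorder.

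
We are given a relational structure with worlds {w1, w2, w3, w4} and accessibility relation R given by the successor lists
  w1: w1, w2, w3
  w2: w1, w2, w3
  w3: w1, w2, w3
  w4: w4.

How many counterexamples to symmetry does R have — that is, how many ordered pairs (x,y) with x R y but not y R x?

0

R is symmetric; there are no such tuples.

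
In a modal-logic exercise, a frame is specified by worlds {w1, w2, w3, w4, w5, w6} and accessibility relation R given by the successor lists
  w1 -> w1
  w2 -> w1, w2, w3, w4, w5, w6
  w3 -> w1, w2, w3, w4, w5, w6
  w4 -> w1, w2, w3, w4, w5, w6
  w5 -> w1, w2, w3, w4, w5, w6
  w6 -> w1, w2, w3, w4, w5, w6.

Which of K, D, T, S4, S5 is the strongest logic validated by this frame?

S4

Serial (axiom D): yes — every world has a successor (e.g. w1 R w1).
Reflexive (axiom T): yes — every world is R-related to itself.
Transitive (axiom 4): yes — every two-step R-path is closed by a direct edge.
Euclidean (axiom 5): no — w2 R w1 and w2 R w3, but not w1 R w3.
So F validates K, D, T, S4; S5 would additionally require R to be Euclidean. The strongest is S4.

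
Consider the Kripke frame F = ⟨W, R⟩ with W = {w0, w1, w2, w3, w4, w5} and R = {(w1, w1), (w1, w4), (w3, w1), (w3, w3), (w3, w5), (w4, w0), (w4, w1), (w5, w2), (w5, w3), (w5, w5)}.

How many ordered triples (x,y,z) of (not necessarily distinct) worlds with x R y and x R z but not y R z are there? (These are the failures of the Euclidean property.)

11

Enumerating: (w1,w4,w4), (w3,w1,w3), (w3,w1,w5), (w3,w5,w1), (w4,w0,w0), (w4,w0,w1), (w4,w1,w0), (w5,w2,w2), (w5,w2,w3), (w5,w2,w5), (w5,w3,w2).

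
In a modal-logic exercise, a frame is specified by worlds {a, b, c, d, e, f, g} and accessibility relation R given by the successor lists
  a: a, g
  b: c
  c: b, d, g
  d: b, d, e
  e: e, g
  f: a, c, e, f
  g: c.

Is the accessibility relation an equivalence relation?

No

Reflexive: no — b is not related to itself.
Symmetric: no — a R g but not g R a.
Transitive: no — a R g and g R c, but not a R c.
So R is not an equivalence relation.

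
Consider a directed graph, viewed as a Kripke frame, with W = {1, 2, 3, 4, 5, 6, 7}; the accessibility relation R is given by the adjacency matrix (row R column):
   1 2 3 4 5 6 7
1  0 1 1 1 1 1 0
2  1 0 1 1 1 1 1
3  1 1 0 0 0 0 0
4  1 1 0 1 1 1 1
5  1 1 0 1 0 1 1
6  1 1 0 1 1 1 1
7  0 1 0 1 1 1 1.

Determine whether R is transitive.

Transitive: no — 1 R 2 and 2 R 7, but not 1 R 7.

No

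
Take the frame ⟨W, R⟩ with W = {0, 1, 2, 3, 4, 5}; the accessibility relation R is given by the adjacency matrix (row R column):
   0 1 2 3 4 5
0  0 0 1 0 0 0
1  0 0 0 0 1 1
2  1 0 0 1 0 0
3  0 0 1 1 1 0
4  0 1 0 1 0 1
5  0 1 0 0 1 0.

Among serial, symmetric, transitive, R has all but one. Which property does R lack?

transitive

Serial: yes — every world has a successor (e.g. 0 R 2).
Symmetric: yes — every pair in R has its reverse in R.
Transitive: no — 0 R 2 and 2 R 3, but not 0 R 3.
Only transitive fails.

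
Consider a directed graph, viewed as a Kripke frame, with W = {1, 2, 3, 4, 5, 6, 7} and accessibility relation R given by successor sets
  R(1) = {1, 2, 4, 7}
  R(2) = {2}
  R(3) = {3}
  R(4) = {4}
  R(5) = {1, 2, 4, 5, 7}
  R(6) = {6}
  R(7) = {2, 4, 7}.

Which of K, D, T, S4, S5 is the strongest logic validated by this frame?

Serial (axiom D): yes — every world has a successor (e.g. 1 R 1).
Reflexive (axiom T): yes — every world is R-related to itself.
Transitive (axiom 4): yes — every two-step R-path is closed by a direct edge.
Euclidean (axiom 5): no — 1 R 2 and 1 R 4, but not 2 R 4.
So F validates K, D, T, S4; S5 would additionally require R to be Euclidean. The strongest is S4.

S4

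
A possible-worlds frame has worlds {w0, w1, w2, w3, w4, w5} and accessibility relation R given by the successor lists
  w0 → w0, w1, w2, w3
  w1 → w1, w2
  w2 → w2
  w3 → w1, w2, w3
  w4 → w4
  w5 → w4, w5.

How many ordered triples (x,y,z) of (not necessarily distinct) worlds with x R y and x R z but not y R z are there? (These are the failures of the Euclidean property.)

Enumerating: (w0,w1,w0), (w0,w1,w3), (w0,w2,w0), (w0,w2,w1), (w0,w2,w3), (w0,w3,w0), (w1,w2,w1), (w3,w1,w3), (w3,w2,w1), (w3,w2,w3), (w5,w4,w5).

11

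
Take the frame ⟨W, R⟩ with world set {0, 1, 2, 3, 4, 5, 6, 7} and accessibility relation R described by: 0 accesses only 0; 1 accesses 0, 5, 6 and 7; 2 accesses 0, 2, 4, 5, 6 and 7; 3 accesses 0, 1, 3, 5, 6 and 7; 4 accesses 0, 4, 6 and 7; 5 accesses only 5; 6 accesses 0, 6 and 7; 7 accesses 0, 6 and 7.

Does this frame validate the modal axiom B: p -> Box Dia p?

By correspondence theory, B is valid on a frame iff R is symmetric.
Symmetric: no — 1 R 0 but not 0 R 1.

No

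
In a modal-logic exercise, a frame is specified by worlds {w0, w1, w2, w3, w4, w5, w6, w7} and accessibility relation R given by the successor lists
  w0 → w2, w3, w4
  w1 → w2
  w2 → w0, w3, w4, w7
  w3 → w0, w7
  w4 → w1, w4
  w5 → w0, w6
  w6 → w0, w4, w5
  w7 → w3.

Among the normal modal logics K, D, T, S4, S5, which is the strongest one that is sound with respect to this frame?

D

Serial (axiom D): yes — every world has a successor (e.g. w0 R w2).
Reflexive (axiom T): no — w0 is not related to itself.
Transitive (axiom 4): no — w0 R w2 and w2 R w7, but not w0 R w7.
Euclidean (axiom 5): no — w0 R w3 and w0 R w2, but not w3 R w2.
So F validates K, D; T would additionally require R to be reflexive. The strongest is D.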